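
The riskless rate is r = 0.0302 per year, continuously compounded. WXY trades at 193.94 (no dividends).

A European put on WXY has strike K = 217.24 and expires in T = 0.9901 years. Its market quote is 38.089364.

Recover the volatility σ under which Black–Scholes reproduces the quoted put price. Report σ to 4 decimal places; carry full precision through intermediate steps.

At σ = 0.3613 the Black–Scholes value reproduces the quote:
σ√T = 0.3613·√0.9901 = 0.359507
d₁ = (ln(S/K) + (r+σ²/2)T) / (σ√T) = (ln(193.94/217.24) + (0.0302+0.3613²/2)·0.9901) / 0.359507 = (-0.113454 + 0.094524) / 0.359507 = -0.052656
d₂ = d₁ − σ√T = -0.052656 − 0.359507 = -0.412163
e^{−rT} = 0.970542
N(−d₁) = 0.520997,  N(−d₂) = 0.659890
V = K·e^{−rT}·N(−d₂) − S·N(−d₁) = 139.131520 − 101.042156 = 38.089364 (matching the quote); vega is positive throughout, so no other σ reproduces this price

sigma = 0.3613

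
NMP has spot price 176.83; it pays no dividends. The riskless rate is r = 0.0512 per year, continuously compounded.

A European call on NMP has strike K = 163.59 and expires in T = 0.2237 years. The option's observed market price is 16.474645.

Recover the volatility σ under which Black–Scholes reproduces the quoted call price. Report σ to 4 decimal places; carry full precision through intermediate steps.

sigma = 0.1946

At σ = 0.1946 the Black–Scholes value reproduces the quote:
σ√T = 0.1946·√0.2237 = 0.092040
d₁ = (ln(S/K) + (r+σ²/2)T) / (σ√T) = (ln(176.83/163.59) + (0.0512+0.1946²/2)·0.2237) / 0.092040 = (0.077826 + 0.015689) / 0.092040 = 1.016023
d₂ = d₁ − σ√T = 1.016023 − 0.092040 = 0.923984
e^{−rT} = 0.988612
N(d₁) = 0.845191,  N(d₂) = 0.822253
V = S·N(d₁) − K·e^{−rT}·N(d₂) = 149.455104 − 132.980458 = 16.474645 (the observed quote) — the price is monotone increasing in volatility, hence this σ is the only solution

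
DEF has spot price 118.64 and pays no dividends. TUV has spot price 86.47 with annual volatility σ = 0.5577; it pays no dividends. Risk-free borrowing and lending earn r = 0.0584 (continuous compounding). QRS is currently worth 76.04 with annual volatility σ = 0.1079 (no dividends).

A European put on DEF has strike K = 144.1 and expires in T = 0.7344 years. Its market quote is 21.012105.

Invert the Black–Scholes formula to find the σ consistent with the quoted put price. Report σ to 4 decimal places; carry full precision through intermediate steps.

sigma = 0.1764

At σ = 0.1764 the Black–Scholes value reproduces the quote:
σ√T = 0.1764·√0.7344 = 0.151170
d₁ = (ln(S/K) + (r+σ²/2)T) / (σ√T) = (ln(118.64/144.1) + (0.0584+0.1764²/2)·0.7344) / 0.151170 = (-0.194414 + 0.054315) / 0.151170 = -0.926764
d₂ = d₁ − σ√T = -0.926764 − 0.151170 = -1.077934
e^{−rT} = 0.958018
N(−d₁) = 0.822975,  N(−d₂) = 0.859468
V = K·e^{−rT}·N(−d₂) − S·N(−d₁) = 118.649915 − 97.637810 = 21.012105 (matching the quote); vega is positive throughout, so no other σ reproduces this price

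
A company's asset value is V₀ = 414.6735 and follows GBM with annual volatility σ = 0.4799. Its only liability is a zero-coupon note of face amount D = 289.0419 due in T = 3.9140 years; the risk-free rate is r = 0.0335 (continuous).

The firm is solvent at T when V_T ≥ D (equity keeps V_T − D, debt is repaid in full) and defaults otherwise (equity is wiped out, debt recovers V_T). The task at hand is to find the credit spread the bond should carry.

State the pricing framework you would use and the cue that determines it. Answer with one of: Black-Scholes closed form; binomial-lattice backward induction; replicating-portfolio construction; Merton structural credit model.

framework: Merton structural credit model

Key observation: assets follow a GBM and default happens iff V_T < 289.0419; valuing claims on that split (equity as a call, risky debt as the residual) is the structural model's definition.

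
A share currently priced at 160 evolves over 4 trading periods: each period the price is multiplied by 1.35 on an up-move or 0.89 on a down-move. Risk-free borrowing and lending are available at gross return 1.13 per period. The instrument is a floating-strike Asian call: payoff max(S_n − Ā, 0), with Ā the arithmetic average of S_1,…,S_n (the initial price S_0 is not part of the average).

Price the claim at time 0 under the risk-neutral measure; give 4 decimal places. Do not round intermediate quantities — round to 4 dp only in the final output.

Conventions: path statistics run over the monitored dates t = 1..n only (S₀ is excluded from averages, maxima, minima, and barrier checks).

No-arbitrage gives p* = (R−d)/(u−d) = 0.5217: enumerate every path, weight its payoff by its p*-probability, and discount by R^4.
Enumerate all 2^4 = 16 price paths (U = up ×1.35, D = down ×0.89); each path with k up-moves has probability p*^k·(1−p*)^(4−k).
DDDD: Ā=120.5797, payoff=0.0000, prob=0.052319
UDDD: Ā=182.9017, payoff=0.0000, prob=0.057075
DUDD: Ā=164.5017, payoff=0.0000, prob=0.057075
UUDD: Ā=249.5251, payoff=0.0000, prob=0.062264
DDUD: Ā=148.1257, payoff=4.1476, prob=0.057075
UDUD: Ā=224.6851, payoff=6.2913, prob=0.062264
DUUD: Ā=206.2851, payoff=24.6913, prob=0.062264
UUUD: Ā=312.9044, payoff=37.4530, prob=0.067924
DDDU: Ā=133.5511, payoff=18.7222, prob=0.057075
UDDU: Ā=202.5775, payoff=28.3989, prob=0.062264
DUDU: Ā=184.1775, payoff=46.7989, prob=0.062264
UUDU: Ā=279.3703, payoff=70.9870, prob=0.067924
DDUU: Ā=167.8015, payoff=63.1749, prob=0.062264
UDUU: Ā=254.5303, payoff=95.8270, prob=0.067924
DUUU: Ā=236.1303, payoff=114.2271, prob=0.067924
UUUU: Ā=358.1753, payoff=173.2657, prob=0.074099
Price = Σ prob·payoff / R^4 = 46.322365 / 1.630474 = 28.4104

price = 28.4104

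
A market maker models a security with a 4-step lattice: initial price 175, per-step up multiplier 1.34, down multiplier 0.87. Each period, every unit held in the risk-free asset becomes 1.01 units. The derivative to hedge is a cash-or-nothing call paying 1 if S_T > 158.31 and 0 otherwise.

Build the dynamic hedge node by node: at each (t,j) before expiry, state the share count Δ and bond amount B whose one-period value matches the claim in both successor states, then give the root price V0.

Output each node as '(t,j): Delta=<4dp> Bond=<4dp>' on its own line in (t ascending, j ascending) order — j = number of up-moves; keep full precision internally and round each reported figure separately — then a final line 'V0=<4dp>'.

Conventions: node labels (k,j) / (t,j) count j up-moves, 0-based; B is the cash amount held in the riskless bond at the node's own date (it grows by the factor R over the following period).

(0,0): Delta=0.0052 Bond=-0.5786
(1,0): Delta=0.0057 Bond=-0.6654
(1,1): Delta=0.0044 Bond=-0.3936
(2,0): Delta=0.0047 Bond=-0.5405
(2,1): Delta=0.0072 Bond=-0.9821
(2,2): Delta=0.0000 Bond=0.9803
(3,0): Delta=0.0000 Bond=0.0000
(3,1): Delta=0.0120 Bond=-1.8327
(3,2): Delta=0.0000 Bond=0.9901
(3,3): Delta=0.0000 Bond=0.9901
V0=0.3311

Under the risk-neutral measure, an up-move has probability p* = (R−d)/(u−d) = 0.2979 and values discount at R = 1.01.
Payoffs at expiry: V(4,0)=0.0000, V(4,1)=0.0000, V(4,2)=1.0000, V(4,3)=1.0000, V(4,4)=1.0000
(3,0): S=115.2380. Δ = (V_up−V_dn)/(S_up−S_dn) = (0.0000−0.0000)/(154.4190−100.2571) = 0.0000. V = [p*·0.0000 + (1−p*)·0.0000]/1.01 = 0.0000. B = V − Δ·S = 0.0000.
(3,1): S=177.4931. Δ = (V_up−V_dn)/(S_up−S_dn) = (1.0000−0.0000)/(237.8407−154.4190) = 0.0120. V = [p*·1.0000 + (1−p*)·0.0000]/1.01 = 0.2949. B = V − Δ·S = -1.8327.
(3,2): S=273.3801. Δ = (V_up−V_dn)/(S_up−S_dn) = (1.0000−1.0000)/(366.3293−237.8407) = 0.0000. V = [p*·1.0000 + (1−p*)·1.0000]/1.01 = 0.9901. B = V − Δ·S = 0.9901.
(3,3): S=421.0682. Δ = (V_up−V_dn)/(S_up−S_dn) = (1.0000−1.0000)/(564.2314−366.3293) = 0.0000. V = [p*·1.0000 + (1−p*)·1.0000]/1.01 = 0.9901. B = V − Δ·S = 0.9901.
(2,0): S=132.4575. Δ = (V_up−V_dn)/(S_up−S_dn) = (0.2949−0.0000)/(177.4931−115.2380) = 0.0047. V = [p*·0.2949 + (1−p*)·0.0000]/1.01 = 0.0870. B = V − Δ·S = -0.5405.
(2,1): S=204.0150. Δ = (V_up−V_dn)/(S_up−S_dn) = (0.9901−0.2949)/(273.3801−177.4930) = 0.0072. V = [p*·0.9901 + (1−p*)·0.2949]/1.01 = 0.4970. B = V − Δ·S = -0.9821.
(2,2): S=314.2300. Δ = (V_up−V_dn)/(S_up−S_dn) = (0.9901−0.9901)/(421.0682−273.3801) = 0.0000. V = [p*·0.9901 + (1−p*)·0.9901]/1.01 = 0.9803. B = V − Δ·S = 0.9803.
(1,0): S=152.2500. Δ = (V_up−V_dn)/(S_up−S_dn) = (0.4970−0.0870)/(204.0150−132.4575) = 0.0057. V = [p*·0.4970 + (1−p*)·0.0870]/1.01 = 0.2071. B = V − Δ·S = -0.6654.
(1,1): S=234.5000. Δ = (V_up−V_dn)/(S_up−S_dn) = (0.9803−0.4970)/(314.2300−204.0150) = 0.0044. V = [p*·0.9803 + (1−p*)·0.4970]/1.01 = 0.6346. B = V − Δ·S = -0.3936.
(0,0): S=175.0000. Δ = (V_up−V_dn)/(S_up−S_dn) = (0.6346−0.2071)/(234.5000−152.2500) = 0.0052. V = [p*·0.6346 + (1−p*)·0.2071]/1.01 = 0.3311. B = V − Δ·S = -0.5786.
Verification: the root portfolio costs Δ(0,0)·S0 + B(0,0) = 0.3311, matching V0.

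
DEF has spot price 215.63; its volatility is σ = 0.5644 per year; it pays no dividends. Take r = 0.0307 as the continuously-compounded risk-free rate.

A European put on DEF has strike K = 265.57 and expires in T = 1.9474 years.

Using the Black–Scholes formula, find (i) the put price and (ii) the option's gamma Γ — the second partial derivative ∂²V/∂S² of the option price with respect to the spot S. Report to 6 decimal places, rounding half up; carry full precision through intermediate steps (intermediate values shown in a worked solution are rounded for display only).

price = 89.792042
Γ = 0.002300

σ√T = 0.5644·√1.9474 = 0.787616
d₁ = (ln(S/K) + (r+σ²/2)T) / (σ√T) = (ln(215.63/265.57) + (0.0307+0.5644²/2)·1.9474) / 0.787616 = (-0.208314 + 0.369955) / 0.787616 = 0.205227
d₂ = d₁ − σ√T = 0.205227 − 0.787616 = -0.582389
e^{−rT} = 0.941967
N(−d₁) = 0.418697,  N(−d₂) = 0.719848
Put price V = K·e^{−rT}·N(−d₂) − S·N(−d₁) = 180.075741 − 90.283699 = 89.792042
φ(d₁) = (1/√(2π))·e^{−d₁²/2} = 0.390629
Γ = φ(d₁) / (S·σ·√T) = 0.002300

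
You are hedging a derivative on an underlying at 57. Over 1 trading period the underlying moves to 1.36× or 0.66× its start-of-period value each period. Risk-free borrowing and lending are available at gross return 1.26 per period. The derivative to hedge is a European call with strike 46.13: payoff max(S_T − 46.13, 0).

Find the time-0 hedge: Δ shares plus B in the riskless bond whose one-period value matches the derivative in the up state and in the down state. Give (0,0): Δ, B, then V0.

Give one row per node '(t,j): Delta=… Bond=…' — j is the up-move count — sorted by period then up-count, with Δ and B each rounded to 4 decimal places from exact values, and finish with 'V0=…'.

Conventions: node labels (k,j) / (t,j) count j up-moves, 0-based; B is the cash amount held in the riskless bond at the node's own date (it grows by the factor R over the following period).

(0,0): Delta=0.7867 Bond=-23.4891
V0=21.3537

Since d<R<u, set p* = (R−d)/(u−d) = 0.8571; price each node as the discounted p*-expectation of its children.
Terminal payoffs: V(1,0)=0.0000, V(1,1)=31.3900
(0,0): S=57.0000. Δ = (V_up−V_dn)/(S_up−S_dn) = (31.3900−0.0000)/(77.5200−37.6200) = 0.7867. V = [p*·31.3900 + (1−p*)·0.0000]/1.26 = 21.3537. B = V − Δ·S = -23.4891.
Check: Δ(0,0)·S0 + B(0,0) = 21.3537 = V0.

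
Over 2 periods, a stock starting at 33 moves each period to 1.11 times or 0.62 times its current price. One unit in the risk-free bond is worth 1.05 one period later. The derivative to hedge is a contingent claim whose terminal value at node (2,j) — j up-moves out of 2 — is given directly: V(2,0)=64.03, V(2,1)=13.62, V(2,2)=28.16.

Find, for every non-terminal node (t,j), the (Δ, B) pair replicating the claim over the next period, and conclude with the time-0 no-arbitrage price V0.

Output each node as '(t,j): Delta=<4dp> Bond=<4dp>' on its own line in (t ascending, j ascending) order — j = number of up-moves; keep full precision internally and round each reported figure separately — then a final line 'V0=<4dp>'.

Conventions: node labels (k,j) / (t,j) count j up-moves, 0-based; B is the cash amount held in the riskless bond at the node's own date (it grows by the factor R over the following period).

(0,0): Delta=0.3880 Bond=10.3929
(1,0): Delta=-5.0282 Bond=121.7277
(1,1): Delta=0.8101 Bond=-4.5500
V0=23.1955

The replicating-portfolio and risk-neutral prices coincide; use p* = (1.05−0.62)/(1.11−0.62) = 0.8776 for the latter.
Terminal payoffs: V(2,0)=64.0300, V(2,1)=13.6200, V(2,2)=28.1600
(1,0): S=20.4600. Δ = (V_up−V_dn)/(S_up−S_dn) = (13.6200−64.0300)/(22.7106−12.6852) = -5.0282. V = [p*·13.6200 + (1−p*)·64.0300]/1.05 = 18.8501. B = V − Δ·S = 121.7277.
(1,1): S=36.6300. Δ = (V_up−V_dn)/(S_up−S_dn) = (28.1600−13.6200)/(40.6593−22.7106) = 0.8101. V = [p*·28.1600 + (1−p*)·13.6200]/1.05 = 25.1234. B = V − Δ·S = -4.5500.
(0,0): S=33.0000. Δ = (V_up−V_dn)/(S_up−S_dn) = (25.1234−18.8501)/(36.6300−20.4600) = 0.3880. V = [p*·25.1234 + (1−p*)·18.8501]/1.05 = 23.1955. B = V − Δ·S = 10.3929.
As a check, the time-0 holding Δ(0,0)·S0 + B(0,0) comes to 23.1955 — exactly V0.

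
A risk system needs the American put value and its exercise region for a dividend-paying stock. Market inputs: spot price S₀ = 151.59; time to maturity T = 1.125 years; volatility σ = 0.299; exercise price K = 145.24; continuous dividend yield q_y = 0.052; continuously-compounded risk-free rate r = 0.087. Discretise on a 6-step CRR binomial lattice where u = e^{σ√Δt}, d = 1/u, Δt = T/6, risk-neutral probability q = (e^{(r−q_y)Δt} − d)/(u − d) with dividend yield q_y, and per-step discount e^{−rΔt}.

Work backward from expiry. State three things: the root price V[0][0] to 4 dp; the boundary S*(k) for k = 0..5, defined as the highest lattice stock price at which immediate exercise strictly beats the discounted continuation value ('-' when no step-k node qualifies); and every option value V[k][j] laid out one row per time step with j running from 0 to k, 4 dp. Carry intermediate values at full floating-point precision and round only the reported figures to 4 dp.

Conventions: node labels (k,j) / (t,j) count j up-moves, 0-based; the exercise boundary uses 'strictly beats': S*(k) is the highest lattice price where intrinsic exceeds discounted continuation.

params: Δt=0.18750 u=1.13823 d=0.87856 q=0.49303 e^(-rΔt)=0.98382
t_6 payoffs: 75.5292 54.9257 28.2325 0.0000 0.0000 0.0000 0.0000
t_5: node(5,0) S=79.3466 payoff=65.8934 vs cont=64.3133 → 65.8934 [stop]  node(5,1) S=102.7981 payoff=42.4419 vs cont=41.0893 → 42.4419 [stop]  node(5,2) S=133.1809 payoff=12.0591 vs cont=14.0814 → 14.0814 [wait]  node(5,3) S=172.5437 payoff=0.0000 vs cont=0.0000 → 0.0000 [wait]  node(5,4) S=223.5403 payoff=0.0000 vs cont=0.0000 → 0.0000 [wait]  node(5,5) S=289.6095 payoff=0.0000 vs cont=0.0000 → 0.0000 [wait]  ⇒ S*(5)=102.7981
t_4: node(4,0) S=90.3143 payoff=54.9257 vs cont=53.4519 → 54.9257 [stop]  node(4,1) S=117.0075 payoff=28.2325 vs cont=27.9987 → 28.2325 [stop]  node(4,2) S=151.5900 payoff=0.0000 vs cont=7.0233 → 7.0233 [wait]  node(4,3) S=196.3937 payoff=0.0000 vs cont=0.0000 → 0.0000 [wait]  node(4,4) S=254.4394 payoff=0.0000 vs cont=0.0000 → 0.0000 [wait]  ⇒ S*(4)=117.0075
t_3: node(3,0) S=102.7981 payoff=42.4419 vs cont=41.0893 → 42.4419 [stop]  node(3,1) S=133.1809 payoff=12.0591 vs cont=17.4880 → 17.4880 [wait]  node(3,2) S=172.5437 payoff=0.0000 vs cont=3.5030 → 3.5030 [wait]  node(3,3) S=223.5403 payoff=0.0000 vs cont=0.0000 → 0.0000 [wait]  ⇒ S*(3)=102.7981
t_2: node(2,0) S=117.0075 payoff=28.2325 vs cont=29.6511 → 29.6511 [wait]  node(2,1) S=151.5900 payoff=0.0000 vs cont=10.4215 → 10.4215 [wait]  node(2,2) S=196.3937 payoff=0.0000 vs cont=1.7471 → 1.7471 [wait]  ⇒ S*(2)=-
t_1: node(1,0) S=133.1809 payoff=12.0591 vs cont=19.8439 → 19.8439 [wait]  node(1,1) S=172.5437 payoff=0.0000 vs cont=6.0453 → 6.0453 [wait]  ⇒ S*(1)=-
t_0: node(0,0) S=151.5900 payoff=0.0000 vs cont=12.8298 → 12.8298 [wait]  ⇒ S*(0)=-

price = 12.8298
boundary = - - - 102.7981 117.0075 102.7981
tree:
12.8298
19.8439 6.0453
29.6511 10.4215 1.7471
42.4419 17.4880 3.5030 0.0000
54.9257 28.2325 7.0233 0.0000 0.0000
65.8934 42.4419 14.0814 0.0000 0.0000 0.0000
75.5292 54.9257 28.2325 0.0000 0.0000 0.0000 0.0000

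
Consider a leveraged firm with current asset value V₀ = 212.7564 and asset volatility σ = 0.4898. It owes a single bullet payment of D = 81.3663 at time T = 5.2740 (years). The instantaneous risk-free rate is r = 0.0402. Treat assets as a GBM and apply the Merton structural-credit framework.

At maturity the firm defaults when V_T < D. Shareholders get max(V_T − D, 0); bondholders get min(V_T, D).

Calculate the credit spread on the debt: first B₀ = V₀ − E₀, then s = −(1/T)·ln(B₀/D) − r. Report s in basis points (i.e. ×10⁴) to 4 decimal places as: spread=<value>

spread=286.4408

Equity is a call on the firm's assets struck at D = 81.3663:
d₁ = [ln(V₀/D) + (r + σ²/2)T] / (σ√T)
   = [ln(212.7564/81.3663) + (0.0402 + 0.5·0.4898²)·5.2740] / (0.4898·√5.2740)
   = [0.961187 + 0.844642] / 1.124835 = 1.605416
d₂ = d₁ − σ√T = 1.605416 − 1.124835 = 0.480581
N(d₁) = 0.945799,  N(d₂) = 0.684593,  e^(−rT) = 0.808953
E₀ = V₀·N(d₁) − D·e^(−rT)·N(d₂)
   = 212.7564·0.945799 − 81.3663·0.808953·0.684593 = 156.163841
B₀ = V₀ − E₀ = 212.7564 − 156.163841 = 56.592559
spread = −(1/T)·ln(B₀/D) − r = −(1/5.2740)·ln(56.592559/81.3663) − 0.0402 = 0.02864408
in basis points: 0.02864408 × 10⁴ = 286.4408 bp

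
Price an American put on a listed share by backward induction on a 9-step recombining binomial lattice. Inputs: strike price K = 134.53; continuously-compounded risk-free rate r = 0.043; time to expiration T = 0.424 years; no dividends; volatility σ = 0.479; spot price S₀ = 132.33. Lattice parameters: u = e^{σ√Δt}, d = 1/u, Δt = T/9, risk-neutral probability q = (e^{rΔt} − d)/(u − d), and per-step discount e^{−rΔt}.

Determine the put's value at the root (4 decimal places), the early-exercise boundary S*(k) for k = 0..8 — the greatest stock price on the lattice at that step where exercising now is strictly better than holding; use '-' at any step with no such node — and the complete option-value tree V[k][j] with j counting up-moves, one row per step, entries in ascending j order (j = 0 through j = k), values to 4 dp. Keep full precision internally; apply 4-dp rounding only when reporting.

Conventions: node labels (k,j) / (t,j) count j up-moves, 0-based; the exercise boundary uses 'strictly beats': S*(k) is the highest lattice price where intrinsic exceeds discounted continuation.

params: Δt=0.04711 u=1.10956 d=0.90125 q=0.48377 e^(-rΔt)=0.99798
t_9 payoffs: 82.6158 70.6167 55.8443 37.6574 15.2670 0.0000 0.0000 0.0000 0.0000 0.0000
t_8: node(8,0) S=57.6021 payoff=76.9279 vs cont=76.6556 → 76.9279 [stop]  node(8,1) S=70.9159 payoff=63.6141 vs cont=63.3419 → 63.6141 [stop]  node(8,2) S=87.3069 payoff=47.2231 vs cont=46.9509 → 47.2231 [stop]  node(8,3) S=107.4864 payoff=27.0436 vs cont=26.7714 → 27.0436 [stop]  node(8,4) S=132.3300 payoff=2.2000 vs cont=7.8654 → 7.8654 [wait]  node(8,5) S=162.9158 payoff=0.0000 vs cont=0.0000 → 0.0000 [wait]  node(8,6) S=200.5710 payoff=0.0000 vs cont=0.0000 → 0.0000 [wait]  node(8,7) S=246.9296 payoff=0.0000 vs cont=0.0000 → 0.0000 [wait]  node(8,8) S=304.0031 payoff=0.0000 vs cont=0.0000 → 0.0000 [wait]  ⇒ S*(8)=107.4864
t_7: node(7,0) S=63.9133 payoff=70.6167 vs cont=70.3445 → 70.6167 [stop]  node(7,1) S=78.6857 payoff=55.8443 vs cont=55.5720 → 55.8443 [stop]  node(7,2) S=96.8726 payoff=37.6574 vs cont=37.3852 → 37.6574 [stop]  node(7,3) S=119.2630 payoff=15.2670 vs cont=17.7299 → 17.7299 [wait]  node(7,4) S=146.8286 payoff=0.0000 vs cont=4.0522 → 4.0522 [wait]  node(7,5) S=180.7656 payoff=0.0000 vs cont=0.0000 → 0.0000 [wait]  node(7,6) S=222.5464 payoff=0.0000 vs cont=0.0000 → 0.0000 [wait]  node(7,7) S=273.9842 payoff=0.0000 vs cont=0.0000 → 0.0000 [wait]  ⇒ S*(7)=96.8726
t_6: node(6,0) S=70.9159 payoff=63.6141 vs cont=63.3419 → 63.6141 [stop]  node(6,1) S=87.3069 payoff=47.2231 vs cont=46.9509 → 47.2231 [stop]  node(6,2) S=107.4864 payoff=27.0436 vs cont=27.9604 → 27.9604 [wait]  node(6,3) S=132.3300 payoff=2.2000 vs cont=11.0906 → 11.0906 [wait]  node(6,4) S=162.9158 payoff=0.0000 vs cont=2.0876 → 2.0876 [wait]  node(6,5) S=200.5710 payoff=0.0000 vs cont=0.0000 → 0.0000 [wait]  node(6,6) S=246.9296 payoff=0.0000 vs cont=0.0000 → 0.0000 [wait]  ⇒ S*(6)=87.3069
t_5: node(5,0) S=78.6857 payoff=55.8443 vs cont=55.5720 → 55.8443 [stop]  node(5,1) S=96.8726 payoff=37.6574 vs cont=37.8278 → 37.8278 [wait]  node(5,2) S=119.2630 payoff=15.2670 vs cont=19.7593 → 19.7593 [wait]  node(5,3) S=146.8286 payoff=0.0000 vs cont=6.7216 → 6.7216 [wait]  node(5,4) S=180.7656 payoff=0.0000 vs cont=1.0755 → 1.0755 [wait]  node(5,5) S=222.5464 payoff=0.0000 vs cont=0.0000 → 0.0000 [wait]  ⇒ S*(5)=78.6857
t_4: node(4,0) S=87.3069 payoff=47.2231 vs cont=47.0331 → 47.2231 [stop]  node(4,1) S=107.4864 payoff=27.0436 vs cont=29.0280 → 29.0280 [wait]  node(4,2) S=132.3300 payoff=2.2000 vs cont=13.4249 → 13.4249 [wait]  node(4,3) S=162.9158 payoff=0.0000 vs cont=3.9822 → 3.9822 [wait]  node(4,4) S=200.5710 payoff=0.0000 vs cont=0.5541 → 0.5541 [wait]  ⇒ S*(4)=87.3069
t_3: node(3,0) S=96.8726 payoff=37.6574 vs cont=38.3432 → 38.3432 [wait]  node(3,1) S=119.2630 payoff=15.2670 vs cont=21.4363 → 21.4363 [wait]  node(3,2) S=146.8286 payoff=0.0000 vs cont=8.8389 → 8.8389 [wait]  node(3,3) S=180.7656 payoff=0.0000 vs cont=2.3191 → 2.3191 [wait]  ⇒ S*(3)=-
t_2: node(2,0) S=107.4864 payoff=27.0436 vs cont=30.1031 → 30.1031 [wait]  node(2,1) S=132.3300 payoff=2.2000 vs cont=15.3110 → 15.3110 [wait]  node(2,2) S=162.9158 payoff=0.0000 vs cont=5.6733 → 5.6733 [wait]  ⇒ S*(2)=-
t_1: node(1,0) S=119.2630 payoff=15.2670 vs cont=22.9008 → 22.9008 [wait]  node(1,1) S=146.8286 payoff=0.0000 vs cont=10.6271 → 10.6271 [wait]  ⇒ S*(1)=-
t_0: node(0,0) S=132.3300 payoff=2.2000 vs cont=16.9289 → 16.9289 [wait]  ⇒ S*(0)=-

price = 16.9289
boundary = - - - - 87.3069 78.6857 87.3069 96.8726 107.4864
tree:
16.9289
22.9008 10.6271
30.1031 15.3110 5.6733
38.3432 21.4363 8.8389 2.3191
47.2231 29.0280 13.4249 3.9822 0.5541
55.8443 37.8278 19.7593 6.7216 1.0755 0.0000
63.6141 47.2231 27.9604 11.0906 2.0876 0.0000 0.0000
70.6167 55.8443 37.6574 17.7299 4.0522 0.0000 0.0000 0.0000
76.9279 63.6141 47.2231 27.0436 7.8654 0.0000 0.0000 0.0000 0.0000
82.6158 70.6167 55.8443 37.6574 15.2670 0.0000 0.0000 0.0000 0.0000 0.0000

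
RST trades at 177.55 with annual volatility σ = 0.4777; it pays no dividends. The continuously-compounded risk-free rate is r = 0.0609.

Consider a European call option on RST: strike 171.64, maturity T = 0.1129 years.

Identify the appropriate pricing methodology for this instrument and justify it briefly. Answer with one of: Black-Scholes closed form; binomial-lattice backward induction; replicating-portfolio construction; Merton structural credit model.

framework: Black-Scholes closed form

Key observation: a European-exercise option on RST struck at 171.64 — a GBM underlying with constant parameters — admits an analytic price: the data contain no early exercise, no discrete tree, no debt structure.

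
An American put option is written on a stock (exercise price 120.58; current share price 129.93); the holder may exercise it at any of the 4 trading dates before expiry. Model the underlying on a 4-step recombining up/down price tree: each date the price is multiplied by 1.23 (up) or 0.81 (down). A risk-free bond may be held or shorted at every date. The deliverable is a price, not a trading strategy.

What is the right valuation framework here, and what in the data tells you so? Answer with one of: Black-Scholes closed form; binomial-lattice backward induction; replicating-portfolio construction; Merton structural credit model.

framework: binomial-lattice backward induction

Key observation: early exercise of the strike-120.58 put must be checked at each of the 4 dates (spot 129.93), which forces a node-by-node comparison of intrinsic and continuation value backward from expiry.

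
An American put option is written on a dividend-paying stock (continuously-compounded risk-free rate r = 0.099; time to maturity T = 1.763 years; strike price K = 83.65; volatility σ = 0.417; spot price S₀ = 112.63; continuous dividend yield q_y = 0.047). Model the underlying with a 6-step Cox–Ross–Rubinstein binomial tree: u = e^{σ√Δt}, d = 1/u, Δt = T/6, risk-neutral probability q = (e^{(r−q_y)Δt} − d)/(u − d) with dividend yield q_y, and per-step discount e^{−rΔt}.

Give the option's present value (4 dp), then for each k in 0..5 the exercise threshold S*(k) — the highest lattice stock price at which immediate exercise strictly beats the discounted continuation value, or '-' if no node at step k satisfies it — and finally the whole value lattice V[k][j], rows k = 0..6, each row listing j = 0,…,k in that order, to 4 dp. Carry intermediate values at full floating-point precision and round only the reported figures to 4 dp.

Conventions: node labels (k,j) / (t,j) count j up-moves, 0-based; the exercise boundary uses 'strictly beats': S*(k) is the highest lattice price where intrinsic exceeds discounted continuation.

price = 7.4943
boundary = - - - - 45.6017 57.1675
tree:
7.4943
11.8129 3.2320
18.1199 5.6417 0.7950
26.8524 9.6845 1.5665 0.0000
38.0483 16.2612 3.0866 0.0000 0.0000
47.2742 26.4825 6.0818 0.0000 0.0000 0.0000
54.6335 38.0483 11.9833 0.0000 0.0000 0.0000 0.0000

Δt=0.29383  u=1.25363  d=0.79769  q=0.47750  discount=0.97133
step 6 (expiry): payoffs max(K−S,0) = 54.6335 38.0483 11.9833 0.0000 0.0000 0.0000 0.0000
step 5: (k=5,j=0): S=36.3758, K−S=47.2742, hold=45.3748 ⇒ V=47.2742 exercise | (k=5,j=1): S=57.1675, K−S=26.4825, hold=24.8683 ⇒ V=26.4825 exercise | (k=5,j=2): S=89.8433, K−S=0.0000, hold=6.0818 ⇒ V=6.0818 continue | (k=5,j=3): S=141.1960, K−S=0.0000, hold=0.0000 ⇒ V=0.0000 continue | (k=5,j=4): S=221.9007, K−S=0.0000, hold=0.0000 ⇒ V=0.0000 continue | (k=5,j=5): S=348.7347, K−S=0.0000, hold=0.0000 ⇒ V=0.0000 continue  boundary S*=57.1675
step 4: (k=4,j=0): S=45.6017, K−S=38.0483, hold=36.2754 ⇒ V=38.0483 exercise | (k=4,j=1): S=71.6667, K−S=11.9833, hold=16.2612 ⇒ V=16.2612 continue | (k=4,j=2): S=112.6300, K−S=0.0000, hold=3.0866 ⇒ V=3.0866 continue | (k=4,j=3): S=177.0070, K−S=0.0000, hold=0.0000 ⇒ V=0.0000 continue | (k=4,j=4): S=278.1807, K−S=0.0000, hold=0.0000 ⇒ V=0.0000 continue  boundary S*=45.6017
step 3: (k=3,j=0): S=57.1675, K−S=26.4825, hold=26.8524 ⇒ V=26.8524 continue | (k=3,j=1): S=89.8433, K−S=0.0000, hold=9.6845 ⇒ V=9.6845 continue | (k=3,j=2): S=141.1960, K−S=0.0000, hold=1.5665 ⇒ V=1.5665 continue | (k=3,j=3): S=221.9007, K−S=0.0000, hold=0.0000 ⇒ V=0.0000 continue  boundary S*=-
step 2: (k=2,j=0): S=71.6667, K−S=11.9833, hold=18.1199 ⇒ V=18.1199 continue | (k=2,j=1): S=112.6300, K−S=0.0000, hold=5.6417 ⇒ V=5.6417 continue | (k=2,j=2): S=177.0070, K−S=0.0000, hold=0.7950 ⇒ V=0.7950 continue  boundary S*=-
step 1: (k=1,j=0): S=89.8433, K−S=0.0000, hold=11.8129 ⇒ V=11.8129 continue | (k=1,j=1): S=141.1960, K−S=0.0000, hold=3.2320 ⇒ V=3.2320 continue  boundary S*=-
step 0: (k=0,j=0): S=112.6300, K−S=0.0000, hold=7.4943 ⇒ V=7.4943 continue  boundary S*=-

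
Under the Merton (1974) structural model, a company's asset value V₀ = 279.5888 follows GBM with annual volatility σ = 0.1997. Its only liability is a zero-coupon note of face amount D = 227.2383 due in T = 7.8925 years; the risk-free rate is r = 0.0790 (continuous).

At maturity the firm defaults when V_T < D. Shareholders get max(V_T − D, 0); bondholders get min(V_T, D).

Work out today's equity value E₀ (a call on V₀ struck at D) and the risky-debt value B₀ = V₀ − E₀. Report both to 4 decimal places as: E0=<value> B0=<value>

E0=160.8557 B0=118.7331

Equity is a call on the firm's assets struck at D = 227.2383:
d₁ = [ln(V₀/D) + (r + σ²/2)T] / (σ√T)
   = [ln(279.5888/227.2383) + (0.0790 + 0.5·0.1997²)·7.8925] / (0.1997·√7.8925)
   = [0.207321 + 0.780884] / 0.561029 = 1.761415
d₂ = d₁ − σ√T = 1.761415 − 0.561029 = 1.200386
N(d₁) = 0.960916,  N(d₂) = 0.885005,  e^(−rT) = 0.536061
E₀ = V₀·N(d₁) − D·e^(−rT)·N(d₂)
   = 279.5888·0.960916 − 227.2383·0.536061·0.885005 = 160.855677
B₀ = V₀ − E₀ = 279.5888 − 160.855677 = 118.733123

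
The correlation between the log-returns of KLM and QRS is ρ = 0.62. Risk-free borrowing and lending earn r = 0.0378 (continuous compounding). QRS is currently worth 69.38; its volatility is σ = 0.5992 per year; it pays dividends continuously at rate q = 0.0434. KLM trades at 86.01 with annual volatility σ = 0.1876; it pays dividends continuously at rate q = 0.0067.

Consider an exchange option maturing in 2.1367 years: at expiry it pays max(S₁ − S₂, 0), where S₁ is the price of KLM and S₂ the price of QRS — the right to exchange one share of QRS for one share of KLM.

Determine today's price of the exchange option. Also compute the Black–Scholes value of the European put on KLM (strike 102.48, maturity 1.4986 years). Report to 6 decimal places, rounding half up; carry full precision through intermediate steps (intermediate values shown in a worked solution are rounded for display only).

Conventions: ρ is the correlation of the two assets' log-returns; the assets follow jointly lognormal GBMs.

exchange price = 33.652393
price(KLM put K=102.48) = 15.424534

σ_eff = √(σ₁² + σ₂² − 2ρσ₁σ₂) = √(0.1876² + 0.5992² − 2·0.62·0.1876·0.5992) = 0.504823
d₁ = (ln(S₁/S₂) + (q₂ − q₁ + σ_eff²/2)T) / (σ_eff√T) = (ln(86.01/69.38) + (0.0434 − 0.0067 + 0.127423)·2.1367) / 0.737923 = 0.766404
d₂ = d₁ − σ_eff√T = 0.766404 − 0.737923 = 0.028481
N(d₁) = 0.778282,  N(d₂) = 0.511361
V = S₁·e^{−q₁T}·N(d₁) − S₂·e^{−q₂T}·N(d₂) = 65.988553 − 32.336160 = 33.652393
[vanilla: KLM put K=102.48]
σ√T = 0.1876·√1.4986 = 0.229655
d₁ = (ln(S/K) + (r−q+σ²/2)T) / (σ√T) = (ln(86.01/102.48) + (0.0378−0.0067+0.1876²/2)·1.4986) / 0.229655 = (-0.175204 + 0.072977) / 0.229655 = -0.445133
d₂ = d₁ − σ√T = -0.445133 − 0.229655 = -0.674788
e^{−rT} = 0.944927
e^{−qT} = 0.990010
N(−d₁) = 0.671888,  N(−d₂) = 0.750095
price = K·e^{−rT}·N(−d₂) − S·e^{−qT}·N(−d₁) = 72.636297 − 57.211764 = 15.424534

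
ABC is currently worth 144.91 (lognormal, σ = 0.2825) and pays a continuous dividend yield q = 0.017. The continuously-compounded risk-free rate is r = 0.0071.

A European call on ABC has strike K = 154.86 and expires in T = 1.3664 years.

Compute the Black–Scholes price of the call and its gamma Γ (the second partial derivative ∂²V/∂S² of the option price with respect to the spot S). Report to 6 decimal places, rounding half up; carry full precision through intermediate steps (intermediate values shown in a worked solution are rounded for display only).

σ√T = 0.2825·√1.3664 = 0.330223
d₁ = (ln(S/K) + (r−q+σ²/2)T) / (σ√T) = (ln(144.91/154.86) + (0.0071−0.017+0.2825²/2)·1.3664) / 0.330223 = (-0.066409 + 0.040996) / 0.330223 = -0.076955
d₂ = d₁ − σ√T = -0.076955 − 0.330223 = -0.407178
e^{−rT} = 0.990345
e^{−qT} = 0.977039
N(d₁) = 0.469330,  N(d₂) = 0.341939
Call price V = S·e^{−qT}·N(d₁) − K·e^{−rT}·N(d₂) = 66.448960 − 52.441374 = 14.007585
φ(d₁) = (1/√(2π))·e^{−d₁²/2} = 0.397763
Γ = e^{−qT}·φ(d₁) / (S·σ·√T) = 0.008121

price = 14.007585
Γ = 0.008121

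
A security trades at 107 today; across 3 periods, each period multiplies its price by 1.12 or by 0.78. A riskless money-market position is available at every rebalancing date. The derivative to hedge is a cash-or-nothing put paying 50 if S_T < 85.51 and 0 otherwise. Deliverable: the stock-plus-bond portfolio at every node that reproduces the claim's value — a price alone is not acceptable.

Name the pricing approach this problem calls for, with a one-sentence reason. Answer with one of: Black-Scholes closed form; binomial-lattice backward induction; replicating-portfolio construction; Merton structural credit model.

framework: replicating-portfolio construction

Key observation: the task asks for the hedge itself — share and bond holdings at every node of the 3-period tree on spot 107 with factors 1.12/0.78 — which is exactly what the replicating-portfolio construction produces.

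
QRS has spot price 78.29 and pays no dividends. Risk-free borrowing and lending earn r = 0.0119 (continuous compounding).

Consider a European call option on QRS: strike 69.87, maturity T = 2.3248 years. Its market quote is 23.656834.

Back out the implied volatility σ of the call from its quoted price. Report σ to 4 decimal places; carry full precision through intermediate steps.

sigma = 0.4126

At σ = 0.4126 the Black–Scholes value reproduces the quote:
σ√T = 0.4126·√2.3248 = 0.629103
d₁ = (ln(S/K) + (r+σ²/2)T) / (σ√T) = (ln(78.29/69.87) + (0.0119+0.4126²/2)·2.3248) / 0.629103 = (0.113784 + 0.225551) / 0.629103 = 0.539393
d₂ = d₁ − σ√T = 0.539393 − 0.629103 = -0.089710
e^{−rT} = 0.972714
N(d₁) = 0.705192,  N(d₂) = 0.464259
V = S·N(d₁) − K·e^{−rT}·N(d₂) = 55.209502 − 31.552668 = 23.656834 (the quoted price), and the Black–Scholes price is strictly increasing in σ, so σ is unique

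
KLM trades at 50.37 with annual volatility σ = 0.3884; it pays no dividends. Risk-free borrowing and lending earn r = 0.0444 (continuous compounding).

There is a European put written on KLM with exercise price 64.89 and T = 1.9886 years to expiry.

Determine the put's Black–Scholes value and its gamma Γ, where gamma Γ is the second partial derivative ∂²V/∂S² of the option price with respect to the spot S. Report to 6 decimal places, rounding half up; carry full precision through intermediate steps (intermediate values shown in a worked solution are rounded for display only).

price = 16.882083
Γ = 0.014455

σ√T = 0.3884·√1.9886 = 0.547713
d₁ = (ln(S/K) + (r+σ²/2)T) / (σ√T) = (ln(50.37/64.89) + (0.0444+0.3884²/2)·1.9886) / 0.547713 = (-0.253298 + 0.238289) / 0.547713 = -0.027403
d₂ = d₁ − σ√T = -0.027403 − 0.547713 = -0.575116
e^{−rT} = 0.915492
N(−d₁) = 0.510931,  N(−d₂) = 0.717394
Put price V = K·e^{−rT}·N(−d₂) − S·N(−d₁) = 42.617680 − 25.735596 = 16.882083
φ(d₁) = (1/√(2π))·e^{−d₁²/2} = 0.398793
Γ = φ(d₁) / (S·σ·√T) = 0.014455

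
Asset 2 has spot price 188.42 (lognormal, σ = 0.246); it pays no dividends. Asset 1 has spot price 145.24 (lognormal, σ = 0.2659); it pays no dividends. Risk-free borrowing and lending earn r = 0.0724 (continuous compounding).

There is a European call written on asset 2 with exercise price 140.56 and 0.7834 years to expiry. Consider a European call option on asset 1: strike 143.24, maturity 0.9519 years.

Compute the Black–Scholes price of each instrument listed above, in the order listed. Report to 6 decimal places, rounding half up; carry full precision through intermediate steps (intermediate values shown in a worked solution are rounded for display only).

price(asset 2 call K=140.56) = 56.395614
price(asset 1 call K=143.24) = 20.886018

[asset 2 call K=140.56]
σ√T = 0.246·√0.7834 = 0.217734
d₁ = (ln(S/K) + (r+σ²/2)T) / (σ√T) = (ln(188.42/140.56) + (0.0724+0.246²/2)·0.7834) / 0.217734 = (0.293039 + 0.080422) / 0.217734 = 1.715216
d₂ = d₁ − σ√T = 1.715216 − 0.217734 = 1.497481
e^{−rT} = 0.944860
N(d₁) = 0.956847,  N(d₂) = 0.932866
price = S·N(d₁) − K·e^{−rT}·N(d₂) = 180.289143 − 123.893529 = 56.395614
[asset 1 call K=143.24]
σ√T = 0.2659·√0.9519 = 0.259426
d₁ = (ln(S/K) + (r+σ²/2)T) / (σ√T) = (ln(145.24/143.24) + (0.0724+0.2659²/2)·0.9519) / 0.259426 = (0.013866 + 0.102569) / 0.259426 = 0.448816
d₂ = d₁ − σ√T = 0.448816 − 0.259426 = 0.189389
e^{−rT} = 0.933404
N(d₁) = 0.673218,  N(d₂) = 0.575106
price = S·N(d₁) − K·e^{−rT}·N(d₂) = 97.778131 − 76.892113 = 20.886018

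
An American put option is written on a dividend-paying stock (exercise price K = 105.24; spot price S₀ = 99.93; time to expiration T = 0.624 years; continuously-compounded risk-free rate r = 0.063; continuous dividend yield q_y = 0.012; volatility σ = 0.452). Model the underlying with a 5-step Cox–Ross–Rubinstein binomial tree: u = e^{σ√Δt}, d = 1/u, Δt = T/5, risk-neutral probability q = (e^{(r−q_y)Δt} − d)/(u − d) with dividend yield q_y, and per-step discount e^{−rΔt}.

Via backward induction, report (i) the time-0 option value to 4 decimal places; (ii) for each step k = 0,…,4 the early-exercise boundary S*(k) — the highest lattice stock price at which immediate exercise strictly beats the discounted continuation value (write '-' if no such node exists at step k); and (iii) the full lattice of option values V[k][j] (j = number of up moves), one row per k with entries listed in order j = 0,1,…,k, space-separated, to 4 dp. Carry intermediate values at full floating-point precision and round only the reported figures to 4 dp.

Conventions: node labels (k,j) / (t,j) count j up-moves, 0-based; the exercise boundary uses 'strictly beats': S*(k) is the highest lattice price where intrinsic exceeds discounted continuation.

Δt=0.12480  u=1.17313  d=0.85242  q=0.48007  discount=0.99217
step 5 (expiry): payoffs max(K−S,0) = 60.2663 43.3453 20.0579 0.0000 0.0000 0.0000
step 4: (k=4,j=0): S=52.7602, K−S=52.4798, hold=51.7346 ⇒ V=52.4798 exercise | (k=4,j=1): S=72.6108, K−S=32.6292, hold=31.9137 ⇒ V=32.6292 exercise | (k=4,j=2): S=99.9300, K−S=5.3100, hold=10.3469 ⇒ V=10.3469 continue | (k=4,j=3): S=137.5278, K−S=0.0000, hold=0.0000 ⇒ V=0.0000 continue | (k=4,j=4): S=189.2716, K−S=0.0000, hold=0.0000 ⇒ V=0.0000 continue  boundary S*=72.6108
step 3: (k=3,j=0): S=61.8947, K−S=43.3453, hold=42.6137 ⇒ V=43.3453 exercise | (k=3,j=1): S=85.1821, K−S=20.0579, hold=21.7603 ⇒ V=21.7603 continue | (k=3,j=2): S=117.2312, K−S=0.0000, hold=5.3375 ⇒ V=5.3375 continue | (k=3,j=3): S=161.3385, K−S=0.0000, hold=0.0000 ⇒ V=0.0000 continue  boundary S*=61.8947
step 2: (k=2,j=0): S=72.6108, K−S=32.6292, hold=32.7246 ⇒ V=32.7246 continue | (k=2,j=1): S=99.9300, K−S=5.3100, hold=13.7675 ⇒ V=13.7675 continue | (k=2,j=2): S=137.5278, K−S=0.0000, hold=2.7534 ⇒ V=2.7534 continue  boundary S*=-
step 1: (k=1,j=0): S=85.1821, K−S=20.0579, hold=23.4388 ⇒ V=23.4388 continue | (k=1,j=1): S=117.2312, K−S=0.0000, hold=8.4135 ⇒ V=8.4135 continue  boundary S*=-
step 0: (k=0,j=0): S=99.9300, K−S=5.3100, hold=16.0984 ⇒ V=16.0984 continue  boundary S*=-

price = 16.0984
boundary = - - - 61.8947 72.6108
tree:
16.0984
23.4388 8.4135
32.7246 13.7675 2.7534
43.3453 21.7603 5.3375 0.0000
52.4798 32.6292 10.3469 0.0000 0.0000
60.2663 43.3453 20.0579 0.0000 0.0000 0.0000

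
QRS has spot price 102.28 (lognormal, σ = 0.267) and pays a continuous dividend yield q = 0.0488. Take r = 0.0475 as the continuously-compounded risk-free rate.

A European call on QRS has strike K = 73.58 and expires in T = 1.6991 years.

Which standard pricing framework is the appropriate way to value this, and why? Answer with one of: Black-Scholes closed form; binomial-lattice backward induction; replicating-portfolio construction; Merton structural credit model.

framework: Black-Scholes closed form

Key observation: a European claim on QRS (strike 73.58) — a lognormal (GBM) underlying with constant rate and volatility — has an exact closed-form value; no lattice or capital structure is involved.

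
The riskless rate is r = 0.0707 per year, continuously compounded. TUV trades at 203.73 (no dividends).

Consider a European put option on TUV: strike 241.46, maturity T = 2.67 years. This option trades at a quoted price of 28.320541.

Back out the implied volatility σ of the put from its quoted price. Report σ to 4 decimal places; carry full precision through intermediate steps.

sigma = 0.2308

At σ = 0.2308 the Black–Scholes value reproduces the quote:
σ√T = 0.2308·√2.67 = 0.377130
d₁ = (ln(S/K) + (r+σ²/2)T) / (σ√T) = (ln(203.73/241.46) + (0.0707+0.2308²/2)·2.67) / 0.377130 = (-0.169908 + 0.259883) / 0.377130 = 0.238576
d₂ = d₁ − σ√T = 0.238576 − 0.377130 = -0.138554
e^{−rT} = 0.827978
N(−d₁) = 0.405717,  N(−d₂) = 0.555099
V = K·e^{−rT}·N(−d₂) − S·N(−d₁) = 110.977271 − 82.656731 = 28.320541 (the quoted price), and the Black–Scholes price is strictly increasing in σ, so σ is unique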